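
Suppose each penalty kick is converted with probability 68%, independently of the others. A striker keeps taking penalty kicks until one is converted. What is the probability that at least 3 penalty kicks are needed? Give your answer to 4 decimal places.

Y = number of penalty kicks to the first success; geometric, p = 0.68.
P(Y > 2) = P(first 2 all fail) = (1−p)^2 = 0.102400

0.1024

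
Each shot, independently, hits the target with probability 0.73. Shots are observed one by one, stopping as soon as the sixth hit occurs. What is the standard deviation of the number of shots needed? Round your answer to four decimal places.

1.7436

Y = total shots until the sixth success; negative binomial with r=6, p=0.73.
SD(Y) = √[r(1−p)/p²] = √(3.039970) = 1.743551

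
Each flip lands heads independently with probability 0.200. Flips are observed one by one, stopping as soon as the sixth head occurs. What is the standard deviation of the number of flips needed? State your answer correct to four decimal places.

10.9545

Y = total flips until the sixth success; negative binomial with r=6, p=0.20.
SD(Y) = √[r(1−p)/p²] = √(120.000000) = 10.954451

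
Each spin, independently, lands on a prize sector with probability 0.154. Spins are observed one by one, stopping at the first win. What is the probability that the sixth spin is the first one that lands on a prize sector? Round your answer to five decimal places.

Geometric (trials to first success), p = 0.154.
P(Y = 6) = (1−p)^5 · p = 0.43336 · 0.154 = 0.0667379

0.06674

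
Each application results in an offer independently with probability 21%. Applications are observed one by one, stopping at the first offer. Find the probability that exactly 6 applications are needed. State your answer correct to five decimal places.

Geometric (trials to first success), p = 0.21.
P(Y = 6) = (1−p)^5 · p = 0.30771 · 0.21 = 0.0646182

0.06462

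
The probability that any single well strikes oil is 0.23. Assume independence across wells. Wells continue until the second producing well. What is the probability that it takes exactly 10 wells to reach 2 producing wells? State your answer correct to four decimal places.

Y = trial on which the second success occurs; negative binomial, r=2, p=0.23.
P(Y=10) = C(9,1) · p^2 · (1−p)^8
= 9 · 0.0529 · 0.12357 = 0.058833

0.0588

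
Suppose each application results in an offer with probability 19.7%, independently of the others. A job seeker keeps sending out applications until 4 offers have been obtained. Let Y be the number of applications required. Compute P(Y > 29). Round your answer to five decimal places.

0.14921

Needing more than 29 applications ⇔ fewer than 4 successes in the first 29. With X ~ Binomial(29, 0.197), P(Y > 29) = P(X ≤ 3).
  k=0: C(29,0)·0.197^0·0.803^29 = 0.0017248
  k=1: C(29,1)·0.197^1·0.803^28 = 0.0122716
  k=2: C(29,2)·0.197^2·0.803^27 = 0.0421481
  k=3: C(29,3)·0.197^3·0.803^26 = 0.0930618
P(X ≤ 3) = 0.1492063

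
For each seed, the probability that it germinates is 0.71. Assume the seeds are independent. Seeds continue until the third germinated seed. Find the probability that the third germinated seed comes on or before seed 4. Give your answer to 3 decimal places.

Finishing within 4 seeds ⇔ at least 3 successes in the first 4. With X ~ Binomial(4, 0.71), P(Y ≤ 4) = 1 − P(X ≤ 2).
  k=0: C(4,0)·0.71^0·0.29^4 = 0.00707
  k=1: C(4,1)·0.71^1·0.29^3 = 0.06926
  k=2: C(4,2)·0.71^2·0.29^2 = 0.25437
1 − 0.33071 = 0.66929

0.669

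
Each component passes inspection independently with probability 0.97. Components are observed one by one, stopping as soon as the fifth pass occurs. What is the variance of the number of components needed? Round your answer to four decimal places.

Y = total components until the fifth success; negative binomial with r=5, p=0.97.
Var(Y) = r(1−p)/p² = 5·0.03 / 0.97² = 0.159422

0.1594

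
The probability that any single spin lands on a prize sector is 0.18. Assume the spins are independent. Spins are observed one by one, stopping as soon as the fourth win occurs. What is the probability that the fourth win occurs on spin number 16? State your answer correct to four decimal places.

0.0441

Y = trial on which the fourth success occurs; negative binomial, r=4, p=0.18.
P(Y=16) = C(15,3) · p^4 · (1−p)^12
= 455 · 0.0010498 · 0.09242 = 0.044144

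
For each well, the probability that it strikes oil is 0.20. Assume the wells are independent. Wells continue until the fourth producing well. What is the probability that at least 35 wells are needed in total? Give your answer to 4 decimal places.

0.0700

Needing more than 34 wells ⇔ fewer than 4 successes in the first 34. With X ~ Binomial(34, 0.20), P(Y > 34) = P(X ≤ 3).
  k=0: C(34,0)·0.20^0·0.80^34 = 0.000507
  k=1: C(34,1)·0.20^1·0.80^33 = 0.004310
  k=2: C(34,2)·0.20^2·0.80^32 = 0.017779
  k=3: C(34,3)·0.20^3·0.80^31 = 0.047410
P(X ≤ 3) = 0.070006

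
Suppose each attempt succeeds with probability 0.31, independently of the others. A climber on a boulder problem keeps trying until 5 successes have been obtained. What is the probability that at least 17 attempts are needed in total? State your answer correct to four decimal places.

0.4154

Needing more than 16 attempts ⇔ fewer than 5 successes in the first 16. With X ~ Binomial(16, 0.31), P(Y > 16) = P(X ≤ 4).
  k=0: C(16,0)·0.31^0·0.69^16 = 0.002640
  k=1: C(16,1)·0.31^1·0.69^15 = 0.018977
  k=2: C(16,2)·0.31^2·0.69^14 = 0.063943
  k=3: C(16,3)·0.31^3·0.69^13 = 0.134064
  k=4: C(16,4)·0.31^4·0.69^12 = 0.195752
P(X ≤ 4) = 0.415376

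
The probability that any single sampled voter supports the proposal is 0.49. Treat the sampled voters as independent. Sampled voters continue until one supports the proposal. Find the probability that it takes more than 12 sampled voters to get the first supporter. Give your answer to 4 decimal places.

Y = number of sampled voters to the first success; geometric, p = 0.49.
P(Y > 12) = P(first 12 all fail) = (1−p)^12 = 0.000310

0.0003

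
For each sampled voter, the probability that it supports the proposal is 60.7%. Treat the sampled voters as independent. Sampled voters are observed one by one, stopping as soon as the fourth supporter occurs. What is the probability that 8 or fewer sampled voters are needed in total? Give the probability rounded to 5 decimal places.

0.83698

Finishing within 8 sampled voters ⇔ at least 4 successes in the first 8. With X ~ Binomial(8, 0.607), P(Y ≤ 8) = 1 − P(X ≤ 3).
  k=0: C(8,0)·0.607^0·0.393^8 = 0.0005690
  k=1: C(8,1)·0.607^1·0.393^7 = 0.0070312
  k=2: C(8,2)·0.607^2·0.393^6 = 0.0380094
  k=3: C(8,3)·0.607^3·0.393^5 = 0.1174132
1 − 0.1630227 = 0.8369773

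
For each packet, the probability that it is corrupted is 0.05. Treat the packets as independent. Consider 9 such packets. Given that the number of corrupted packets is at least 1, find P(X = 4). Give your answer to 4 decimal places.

0.0016

X ~ Binomial(9, 0.05). Want P(X=4 | X≥1) = P(X=4) / P(X≥1).
P(X=4) = C(9,4)·0.05^4·0.95^5 = 0.000609
P(X≥1) = 1 − 0.630249 = 0.369751
Ratio = 0.000609 / 0.369751 = 0.001648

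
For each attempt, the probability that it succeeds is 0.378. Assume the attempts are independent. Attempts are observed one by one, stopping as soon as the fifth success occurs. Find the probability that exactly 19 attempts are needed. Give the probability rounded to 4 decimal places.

Y = trial on which the fifth success occurs; negative binomial, r=5, p=0.378.
P(Y=19) = C(18,4) · p^5 · (1−p)^14
= 3060 · 0.0077172 · 0.0012974 = 0.030637

0.0306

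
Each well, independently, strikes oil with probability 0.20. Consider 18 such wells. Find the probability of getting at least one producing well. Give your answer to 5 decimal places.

P(at least one) = 1 − P(none) = 1 − (1 − 0.20)^18
= 1 − 0.0180144 = 0.9819856

0.98199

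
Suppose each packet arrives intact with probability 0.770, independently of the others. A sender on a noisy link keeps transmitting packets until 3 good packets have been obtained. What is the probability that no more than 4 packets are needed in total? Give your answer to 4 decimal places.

Finishing within 4 packets ⇔ at least 3 successes in the first 4. With X ~ Binomial(4, 0.77), P(Y ≤ 4) = 1 − P(X ≤ 2).
  k=0: C(4,0)·0.77^0·0.23^4 = 0.002798
  k=1: C(4,1)·0.77^1·0.23^3 = 0.037474
  k=2: C(4,2)·0.77^2·0.23^2 = 0.188186
1 − 0.228459 = 0.771541

0.7715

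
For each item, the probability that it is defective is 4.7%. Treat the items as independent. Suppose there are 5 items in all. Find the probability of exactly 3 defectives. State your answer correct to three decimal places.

0.001

X ~ Binomial(n=5, p=0.047).
P(X=3) = C(5,3) · p^3 · (1−p)^2
= 10 · 0.00010382 · 0.90821 = 0.00094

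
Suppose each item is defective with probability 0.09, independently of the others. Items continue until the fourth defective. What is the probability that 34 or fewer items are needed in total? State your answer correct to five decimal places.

Finishing within 34 items ⇔ at least 4 successes in the first 34. With X ~ Binomial(34, 0.09), P(Y ≤ 34) = 1 − P(X ≤ 3).
  k=0: C(34,0)·0.09^0·0.91^34 = 0.0404956
  k=1: C(34,1)·0.09^1·0.91^33 = 0.1361719
  k=2: C(34,2)·0.09^2·0.91^32 = 0.2222145
  k=3: C(34,3)·0.09^3·0.91^31 = 0.2344241
1 − 0.6333060 = 0.3666940

0.36669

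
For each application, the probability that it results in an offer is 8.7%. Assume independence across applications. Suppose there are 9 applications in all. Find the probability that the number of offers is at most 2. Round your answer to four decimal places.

0.9629

X ~ Binomial(9, 0.087); P(X ≤ 2) = Σ C(9,k) p^k (1−p)^(9−k) over k:
  k=0: C(9,0)·0.087^0·0.913^9 = 0.440795
  k=1: C(9,1)·0.087^1·0.913^8 = 0.378031
  k=2: C(9,2)·0.087^2·0.913^7 = 0.144091
Total = 0.962918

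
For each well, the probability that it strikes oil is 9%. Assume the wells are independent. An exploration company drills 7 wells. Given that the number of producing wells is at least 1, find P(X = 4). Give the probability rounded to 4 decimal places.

X ~ Binomial(7, 0.09). Want P(X=4 | X≥1) = P(X=4) / P(X≥1).
P(X=4) = C(7,4)·0.09^4·0.91^3 = 0.001730
P(X≥1) = 1 − 0.516761 = 0.483239
Ratio = 0.001730 / 0.483239 = 0.003581

0.0036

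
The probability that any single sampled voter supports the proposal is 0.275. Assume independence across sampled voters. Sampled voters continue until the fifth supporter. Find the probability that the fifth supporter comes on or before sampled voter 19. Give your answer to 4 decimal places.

0.6316

Finishing within 19 sampled voters ⇔ at least 5 successes in the first 19. With X ~ Binomial(19, 0.275), P(Y ≤ 19) = 1 − P(X ≤ 4).
  k=0: C(19,0)·0.275^0·0.725^19 = 0.002220
  k=1: C(19,1)·0.275^1·0.725^18 = 0.016002
  k=2: C(19,2)·0.275^2·0.725^17 = 0.054627
  k=3: C(19,3)·0.275^3·0.725^16 = 0.117417
  k=4: C(19,4)·0.275^4·0.725^15 = 0.178150
1 − 0.368415 = 0.631585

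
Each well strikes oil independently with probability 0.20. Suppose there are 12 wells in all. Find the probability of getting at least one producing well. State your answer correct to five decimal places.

0.93128

P(at least one) = 1 − P(none) = 1 − (1 − 0.20)^12
= 1 − 0.0687195 = 0.9312805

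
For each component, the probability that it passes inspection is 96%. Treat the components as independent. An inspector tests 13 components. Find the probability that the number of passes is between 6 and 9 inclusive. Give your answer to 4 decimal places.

X ~ Binomial(13, 0.96); P(6 ≤ X ≤ 9) = Σ C(13,k) p^k (1−p)^(13−k) over k:
  k=6: C(13,6)·0.96^6·0.04^7 = 0.000000
  k=7: C(13,7)·0.96^7·0.04^6 = 0.000005
  k=8: C(13,8)·0.96^8·0.04^5 = 0.000095
  k=9: C(13,9)·0.96^9·0.04^4 = 0.001268
Total = 0.001368

0.0014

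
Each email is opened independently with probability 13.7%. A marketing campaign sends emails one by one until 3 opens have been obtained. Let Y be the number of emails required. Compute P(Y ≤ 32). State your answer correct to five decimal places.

0.83351

Finishing within 32 emails ⇔ at least 3 successes in the first 32. With X ~ Binomial(32, 0.137), P(Y ≤ 32) = 1 − P(X ≤ 2).
  k=0: C(32,0)·0.137^0·0.863^32 = 0.0089608
  k=1: C(32,1)·0.137^1·0.863^31 = 0.0455203
  k=2: C(32,2)·0.137^2·0.863^30 = 0.1120074
1 − 0.1664885 = 0.8335115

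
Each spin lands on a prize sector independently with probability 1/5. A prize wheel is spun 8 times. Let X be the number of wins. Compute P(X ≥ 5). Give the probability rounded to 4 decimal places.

0.0104

X ~ Binomial(8, 0.20); P(X ≥ 5) = Σ C(8,k) p^k (1−p)^(8−k) over k:
  k=5: C(8,5)·0.20^5·0.80^3 = 0.009175
  k=6: C(8,6)·0.20^6·0.80^2 = 0.001147
  k=7: C(8,7)·0.20^7·0.80^1 = 0.000082
  k=8: C(8,8)·0.20^8·0.80^0 = 0.000003
Total = 0.010406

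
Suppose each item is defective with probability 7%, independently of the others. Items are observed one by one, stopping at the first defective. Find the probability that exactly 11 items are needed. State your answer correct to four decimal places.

0.0339

Geometric (trials to first success), p = 0.07.
P(Y = 11) = (1−p)^10 · p = 0.48398 · 0.07 = 0.033879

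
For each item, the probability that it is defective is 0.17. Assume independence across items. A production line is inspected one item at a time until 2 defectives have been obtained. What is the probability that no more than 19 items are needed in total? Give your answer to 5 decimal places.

Finishing within 19 items ⇔ at least 2 successes in the first 19. With X ~ Binomial(19, 0.17), P(Y ≤ 19) = 1 − P(X ≤ 1).
  k=0: C(19,0)·0.17^0·0.83^19 = 0.0290057
  k=1: C(19,1)·0.17^1·0.83^18 = 0.1128777
1 − 0.1418834 = 0.8581166

0.85812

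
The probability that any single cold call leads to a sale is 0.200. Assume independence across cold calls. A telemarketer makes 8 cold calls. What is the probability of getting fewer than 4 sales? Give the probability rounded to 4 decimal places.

0.9437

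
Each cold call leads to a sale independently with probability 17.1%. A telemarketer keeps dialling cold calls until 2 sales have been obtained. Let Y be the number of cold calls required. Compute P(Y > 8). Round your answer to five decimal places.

0.59117

Needing more than 8 cold calls ⇔ fewer than 2 successes in the first 8. With X ~ Binomial(8, 0.171), P(Y > 8) = P(X ≤ 1).
  k=0: C(8,0)·0.171^0·0.829^8 = 0.2230675
  k=1: C(8,1)·0.171^1·0.829^7 = 0.3681017
P(X ≤ 1) = 0.5911692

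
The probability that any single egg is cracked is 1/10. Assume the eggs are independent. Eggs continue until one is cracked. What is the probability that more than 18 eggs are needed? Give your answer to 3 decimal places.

Y = number of eggs to the first success; geometric, p = 0.10.
P(Y > 18) = P(first 18 all fail) = (1−p)^18 = 0.15009

0.150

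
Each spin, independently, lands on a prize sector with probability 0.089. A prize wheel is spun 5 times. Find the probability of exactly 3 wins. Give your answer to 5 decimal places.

X ~ Binomial(n=5, p=0.089).
P(X=3) = C(5,3) · p^3 · (1−p)^2
= 10 · 0.00070497 · 0.82992 = 0.0058507

0.00585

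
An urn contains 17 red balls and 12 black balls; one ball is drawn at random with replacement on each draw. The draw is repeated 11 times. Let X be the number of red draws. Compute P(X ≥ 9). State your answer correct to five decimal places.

0.10160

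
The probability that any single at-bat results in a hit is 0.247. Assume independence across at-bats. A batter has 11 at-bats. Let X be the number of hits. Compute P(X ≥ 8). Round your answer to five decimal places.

0.00109

X ~ Binomial(11, 0.247); P(X ≥ 8) = Σ C(11,k) p^k (1−p)^(11−k) over k:
  k=8: C(11,8)·0.247^8·0.753^3 = 0.0009760
  k=9: C(11,9)·0.247^9·0.753^2 = 0.0001067
  k=10: C(11,10)·0.247^10·0.753^1 = 0.0000070
  k=11: C(11,11)·0.247^11·0.753^0 = 0.0000002
Total = 0.0010899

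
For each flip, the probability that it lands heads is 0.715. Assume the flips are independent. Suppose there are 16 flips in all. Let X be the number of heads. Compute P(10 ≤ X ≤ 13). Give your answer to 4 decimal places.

X ~ Binomial(16, 0.715); P(10 ≤ X ≤ 13) = Σ C(16,k) p^k (1−p)^(16−k) over k:
  k=10: C(16,10)·0.715^10·0.285^6 = 0.149849
  k=11: C(16,11)·0.715^11·0.285^5 = 0.205056
  k=12: C(16,12)·0.715^12·0.285^4 = 0.214350
  k=13: C(16,13)·0.715^13·0.285^3 = 0.165463
Total = 0.734718

0.7347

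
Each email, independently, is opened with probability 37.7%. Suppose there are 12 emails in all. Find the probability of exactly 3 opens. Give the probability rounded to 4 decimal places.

0.1667

X ~ Binomial(n=12, p=0.377).
P(X=3) = C(12,3) · p^3 · (1−p)^9
= 220 · 0.053583 · 0.014138 = 0.166663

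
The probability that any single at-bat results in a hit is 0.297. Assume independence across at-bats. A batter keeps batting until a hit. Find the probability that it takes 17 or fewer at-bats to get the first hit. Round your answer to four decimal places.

Y = number of at-bats to the first success; geometric, p = 0.297.
P(Y ≤ 17) = 1 − (1−p)^17 = 1 − 0.002502 = 0.997498

0.9975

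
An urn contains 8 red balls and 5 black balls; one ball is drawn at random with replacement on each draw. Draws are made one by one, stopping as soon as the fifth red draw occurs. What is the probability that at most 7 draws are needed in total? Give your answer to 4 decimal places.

0.4538

Finishing within 7 draws ⇔ at least 5 successes in the first 7. With X ~ Binomial(7, 0.615385), P(Y ≤ 7) = 1 − P(X ≤ 4).
  k=0: C(7,0)·0.615385^0·0.384615^7 = 0.001245
  k=1: C(7,1)·0.615385^1·0.384615^6 = 0.013945
  k=2: C(7,2)·0.615385^2·0.384615^5 = 0.066934
  k=3: C(7,3)·0.615385^3·0.384615^4 = 0.178490
  k=4: C(7,4)·0.615385^4·0.384615^3 = 0.285584
1 − 0.546198 = 0.453802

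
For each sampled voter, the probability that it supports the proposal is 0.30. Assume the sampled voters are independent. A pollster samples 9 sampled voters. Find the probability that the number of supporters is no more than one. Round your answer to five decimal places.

0.19600

X ~ Binomial(9, 0.30); P(X ≤ 1) = Σ C(9,k) p^k (1−p)^(9−k) over k:
  k=0: C(9,0)·0.30^0·0.70^9 = 0.0403536
  k=1: C(9,1)·0.30^1·0.70^8 = 0.1556496
Total = 0.1960032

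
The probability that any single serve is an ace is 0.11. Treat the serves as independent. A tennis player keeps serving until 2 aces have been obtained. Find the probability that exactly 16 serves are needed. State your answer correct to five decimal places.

0.03551

Y = trial on which the second success occurs; negative binomial, r=2, p=0.11.
P(Y=16) = C(15,1) · p^2 · (1−p)^14
= 15 · 0.0121 · 0.19564 = 0.0355089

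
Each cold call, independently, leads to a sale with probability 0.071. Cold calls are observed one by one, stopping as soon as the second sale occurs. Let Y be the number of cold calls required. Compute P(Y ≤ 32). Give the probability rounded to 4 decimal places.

Finishing within 32 cold calls ⇔ at least 2 successes in the first 32. With X ~ Binomial(32, 0.071), P(Y ≤ 32) = 1 − P(X ≤ 1).
  k=0: C(32,0)·0.071^0·0.929^32 = 0.094733
  k=1: C(32,1)·0.071^1·0.929^31 = 0.231684
1 − 0.326417 = 0.673583

0.6736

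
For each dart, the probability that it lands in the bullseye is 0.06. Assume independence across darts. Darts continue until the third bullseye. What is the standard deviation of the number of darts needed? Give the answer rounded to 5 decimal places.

27.98809

Y = total darts until the third success; negative binomial with r=3, p=0.06.
SD(Y) = √[r(1−p)/p²] = √(783.3333333) = 27.9880927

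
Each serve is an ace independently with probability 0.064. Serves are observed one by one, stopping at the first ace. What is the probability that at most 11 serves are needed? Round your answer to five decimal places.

0.51690

Y = number of serves to the first success; geometric, p = 0.064.
P(Y ≤ 11) = 1 − (1−p)^11 = 1 − 0.4830970 = 0.5169030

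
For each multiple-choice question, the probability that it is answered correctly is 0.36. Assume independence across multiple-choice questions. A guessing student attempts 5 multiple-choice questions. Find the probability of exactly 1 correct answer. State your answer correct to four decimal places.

0.3020

X ~ Binomial(n=5, p=0.36).
P(X=1) = C(5,1) · p^1 · (1−p)^4
= 5 · 0.36 · 0.16777 = 0.301990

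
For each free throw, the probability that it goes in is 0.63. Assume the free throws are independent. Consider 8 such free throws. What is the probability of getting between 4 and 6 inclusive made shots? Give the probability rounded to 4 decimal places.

X ~ Binomial(8, 0.63); P(4 ≤ X ≤ 6) = Σ C(8,k) p^k (1−p)^(8−k) over k:
  k=4: C(8,4)·0.63^4·0.37^4 = 0.206665
  k=5: C(8,5)·0.63^5·0.37^3 = 0.281511
  k=6: C(8,6)·0.63^6·0.37^2 = 0.239665
Total = 0.727842

0.7278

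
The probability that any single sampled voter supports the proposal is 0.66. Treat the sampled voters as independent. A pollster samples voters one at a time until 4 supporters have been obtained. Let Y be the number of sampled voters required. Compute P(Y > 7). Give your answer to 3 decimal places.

0.184

Needing more than 7 sampled voters ⇔ fewer than 4 successes in the first 7. With X ~ Binomial(7, 0.66), P(Y > 7) = P(X ≤ 3).
  k=0: C(7,0)·0.66^0·0.34^7 = 0.00053
  k=1: C(7,1)·0.66^1·0.34^6 = 0.00714
  k=2: C(7,2)·0.66^2·0.34^5 = 0.04156
  k=3: C(7,3)·0.66^3·0.34^4 = 0.13447
P(X ≤ 3) = 0.18369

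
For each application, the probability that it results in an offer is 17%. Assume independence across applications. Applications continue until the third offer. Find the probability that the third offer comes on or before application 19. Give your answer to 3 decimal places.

Finishing within 19 applications ⇔ at least 3 successes in the first 19. With X ~ Binomial(19, 0.17), P(Y ≤ 19) = 1 − P(X ≤ 2).
  k=0: C(19,0)·0.17^0·0.83^19 = 0.02901
  k=1: C(19,1)·0.17^1·0.83^18 = 0.11288
  k=2: C(19,2)·0.17^2·0.83^17 = 0.20808
1 − 0.34996 = 0.65004

0.650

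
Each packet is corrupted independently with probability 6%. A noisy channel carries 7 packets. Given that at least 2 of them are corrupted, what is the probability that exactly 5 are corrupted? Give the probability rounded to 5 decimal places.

X ~ Binomial(7, 0.06). Want P(X=5 | X≥2) = P(X=5) / P(X≥2).
P(X=5) = C(7,5)·0.06^5·0.94^2 = 0.0000144
P(X≥2) = 1 − 0.6484776 − 0.2897453 = 0.0617771
Ratio = 0.0000144 / 0.0617771 = 0.0002336

0.00023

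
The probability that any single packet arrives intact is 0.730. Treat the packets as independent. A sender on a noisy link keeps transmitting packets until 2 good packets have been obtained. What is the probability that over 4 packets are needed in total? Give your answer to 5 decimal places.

0.06279

Needing more than 4 packets ⇔ fewer than 2 successes in the first 4. With X ~ Binomial(4, 0.73), P(Y > 4) = P(X ≤ 1).
  k=0: C(4,0)·0.73^0·0.27^4 = 0.0053144
  k=1: C(4,1)·0.73^1·0.27^3 = 0.0574744
P(X ≤ 1) = 0.0627888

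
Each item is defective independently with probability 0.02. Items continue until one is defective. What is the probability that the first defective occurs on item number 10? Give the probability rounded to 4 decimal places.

0.0167

Geometric (trials to first success), p = 0.02.
P(Y = 10) = (1−p)^9 · p = 0.83375 · 0.02 = 0.016675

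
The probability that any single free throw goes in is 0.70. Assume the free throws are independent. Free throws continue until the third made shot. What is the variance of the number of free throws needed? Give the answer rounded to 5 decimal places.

1.83673

Y = total free throws until the third success; negative binomial with r=3, p=0.70.
Var(Y) = r(1−p)/p² = 3·0.30 / 0.70² = 1.8367347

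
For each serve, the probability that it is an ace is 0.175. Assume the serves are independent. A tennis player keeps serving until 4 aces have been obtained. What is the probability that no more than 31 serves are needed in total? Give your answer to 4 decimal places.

Finishing within 31 serves ⇔ at least 4 successes in the first 31. With X ~ Binomial(31, 0.175), P(Y ≤ 31) = 1 − P(X ≤ 3).
  k=0: C(31,0)·0.175^0·0.825^31 = 0.002571
  k=1: C(31,1)·0.175^1·0.825^30 = 0.016905
  k=2: C(31,2)·0.175^2·0.825^29 = 0.053789
  k=3: C(31,3)·0.175^3·0.825^28 = 0.110295
1 − 0.183560 = 0.816440

0.8164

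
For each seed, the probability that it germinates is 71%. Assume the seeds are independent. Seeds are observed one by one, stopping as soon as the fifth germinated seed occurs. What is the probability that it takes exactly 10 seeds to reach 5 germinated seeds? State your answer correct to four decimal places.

Y = trial on which the fifth success occurs; negative binomial, r=5, p=0.71.
P(Y=10) = C(9,4) · p^5 · (1−p)^5
= 126 · 0.18042 · 0.0020511 = 0.046629

0.0466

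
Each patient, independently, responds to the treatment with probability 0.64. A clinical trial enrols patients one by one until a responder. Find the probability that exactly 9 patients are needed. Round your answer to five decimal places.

0.00018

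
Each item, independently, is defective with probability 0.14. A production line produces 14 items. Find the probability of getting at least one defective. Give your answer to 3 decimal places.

P(at least one) = 1 − P(none) = 1 − (1 − 0.14)^14
= 1 − 0.12105 = 0.87895

0.879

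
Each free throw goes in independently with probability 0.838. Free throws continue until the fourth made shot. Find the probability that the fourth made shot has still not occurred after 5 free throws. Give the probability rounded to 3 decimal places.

0.187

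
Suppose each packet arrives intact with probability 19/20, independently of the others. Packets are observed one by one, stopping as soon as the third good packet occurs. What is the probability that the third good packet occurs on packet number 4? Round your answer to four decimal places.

0.1286

Y = trial on which the third success occurs; negative binomial, r=3, p=0.95.
P(Y=4) = C(3,2) · p^3 · (1−p)^1
= 3 · 0.85737 · 0.05 = 0.128606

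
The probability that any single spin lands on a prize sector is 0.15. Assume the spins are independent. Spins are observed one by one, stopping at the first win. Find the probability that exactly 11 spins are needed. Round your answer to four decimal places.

Geometric (trials to first success), p = 0.15.
P(Y = 11) = (1−p)^10 · p = 0.19687 · 0.15 = 0.029531

0.0295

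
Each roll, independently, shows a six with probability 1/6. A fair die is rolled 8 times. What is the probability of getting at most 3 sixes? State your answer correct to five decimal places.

X ~ Binomial(8, 0.166667); P(X ≤ 3) = Σ C(8,k) p^k (1−p)^(8−k) over k:
  k=0: C(8,0)·0.166667^0·0.833333^8 = 0.2325680
  k=1: C(8,1)·0.166667^1·0.833333^7 = 0.3721089
  k=2: C(8,2)·0.166667^2·0.833333^6 = 0.2604762
  k=3: C(8,3)·0.166667^3·0.833333^5 = 0.1041905
Total = 0.9693436

0.96934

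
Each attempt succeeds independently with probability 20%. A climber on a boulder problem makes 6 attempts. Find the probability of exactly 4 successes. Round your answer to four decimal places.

X ~ Binomial(n=6, p=0.20).
P(X=4) = C(6,4) · p^4 · (1−p)^2
= 15 · 0.0016 · 0.64 = 0.015360

0.0154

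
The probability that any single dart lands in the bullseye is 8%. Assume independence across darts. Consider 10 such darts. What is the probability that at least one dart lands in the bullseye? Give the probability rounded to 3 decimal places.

0.566

P(at least one) = 1 − P(none) = 1 − (1 − 0.08)^10
= 1 − 0.43439 = 0.56561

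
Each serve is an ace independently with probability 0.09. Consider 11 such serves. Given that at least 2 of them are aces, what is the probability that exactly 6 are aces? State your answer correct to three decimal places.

X ~ Binomial(11, 0.09). Want P(X=6 | X≥2) = P(X=6) / P(X≥2).
P(X=6) = C(11,6)·0.09^6·0.91^5 = 0.00015
P(X≥2) = 1 − 0.35437 − 0.38552 = 0.26011
Ratio = 0.00015 / 0.26011 = 0.00059

0.001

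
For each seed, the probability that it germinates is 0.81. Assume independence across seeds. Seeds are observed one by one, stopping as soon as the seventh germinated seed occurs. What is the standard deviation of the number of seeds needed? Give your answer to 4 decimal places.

1.4238

Y = total seeds until the seventh success; negative binomial with r=7, p=0.81.
SD(Y) = √[r(1−p)/p²] = √(2.027130) = 1.423773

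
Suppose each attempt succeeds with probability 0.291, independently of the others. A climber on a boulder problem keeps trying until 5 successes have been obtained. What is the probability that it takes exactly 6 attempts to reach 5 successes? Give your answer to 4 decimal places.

0.0074

Y = trial on which the fifth success occurs; negative binomial, r=5, p=0.291.
P(Y=6) = C(5,4) · p^5 · (1−p)^1
= 5 · 0.0020867 · 0.709 = 0.007397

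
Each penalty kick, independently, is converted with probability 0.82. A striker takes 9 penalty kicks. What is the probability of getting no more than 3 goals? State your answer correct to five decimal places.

X ~ Binomial(9, 0.82); P(X ≤ 3) = Σ C(9,k) p^k (1−p)^(9−k) over k:
  k=0: C(9,0)·0.82^0·0.18^9 = 0.0000002
  k=1: C(9,1)·0.82^1·0.18^8 = 0.0000081
  k=2: C(9,2)·0.82^2·0.18^7 = 0.0001482
  k=3: C(9,3)·0.82^3·0.18^6 = 0.0015753
Total = 0.0017318

0.00173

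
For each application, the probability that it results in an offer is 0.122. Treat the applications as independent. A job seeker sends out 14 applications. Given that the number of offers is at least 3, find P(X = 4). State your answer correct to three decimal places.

0.252

X ~ Binomial(14, 0.122). Want P(X=4 | X≥3) = P(X=4) / P(X≥3).
P(X=4) = C(14,4)·0.122^4·0.878^10 = 0.06037
P(X≥3) = 1 − 0.16178 − 0.31471 − 0.28425 = 0.23926
Ratio = 0.06037 / 0.23926 = 0.25232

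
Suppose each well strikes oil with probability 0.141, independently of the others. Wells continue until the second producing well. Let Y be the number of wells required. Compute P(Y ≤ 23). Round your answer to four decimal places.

0.8552

Finishing within 23 wells ⇔ at least 2 successes in the first 23. With X ~ Binomial(23, 0.141), P(Y ≤ 23) = 1 − P(X ≤ 1).
  k=0: C(23,0)·0.141^0·0.859^23 = 0.030328
  k=1: C(23,1)·0.141^1·0.859^22 = 0.114498
1 − 0.144826 = 0.855174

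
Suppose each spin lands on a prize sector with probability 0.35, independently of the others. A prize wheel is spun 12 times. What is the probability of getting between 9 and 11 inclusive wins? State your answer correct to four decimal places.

X ~ Binomial(12, 0.35); P(9 ≤ X ≤ 11) = Σ C(12,k) p^k (1−p)^(12−k) over k:
  k=9: C(12,9)·0.35^9·0.65^3 = 0.004762
  k=10: C(12,10)·0.35^10·0.65^2 = 0.000769
  k=11: C(12,11)·0.35^11·0.65^1 = 0.000075
Total = 0.005606

0.0056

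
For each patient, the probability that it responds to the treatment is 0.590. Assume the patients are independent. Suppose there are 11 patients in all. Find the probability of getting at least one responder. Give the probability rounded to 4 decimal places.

0.9999

P(at least one) = 1 − P(none) = 1 − (1 − 0.59)^11
= 1 − 0.000055 = 0.999945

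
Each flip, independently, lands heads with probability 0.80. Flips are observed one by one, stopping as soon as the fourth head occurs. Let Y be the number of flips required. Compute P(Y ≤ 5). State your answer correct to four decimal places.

0.7373

Finishing within 5 flips ⇔ at least 4 successes in the first 5. With X ~ Binomial(5, 0.80), P(Y ≤ 5) = 1 − P(X ≤ 3).
  k=0: C(5,0)·0.80^0·0.20^5 = 0.000320
  k=1: C(5,1)·0.80^1·0.20^4 = 0.006400
  k=2: C(5,2)·0.80^2·0.20^3 = 0.051200
  k=3: C(5,3)·0.80^3·0.20^2 = 0.204800
1 − 0.262720 = 0.737280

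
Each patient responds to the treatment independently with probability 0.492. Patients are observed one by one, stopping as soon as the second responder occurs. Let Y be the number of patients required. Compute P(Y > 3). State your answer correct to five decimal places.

0.51200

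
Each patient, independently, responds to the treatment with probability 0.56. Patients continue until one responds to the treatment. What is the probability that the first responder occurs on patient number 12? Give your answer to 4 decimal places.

0.0001

Geometric (trials to first success), p = 0.56.
P(Y = 12) = (1−p)^11 · p = 0.00011967 · 0.56 = 0.000067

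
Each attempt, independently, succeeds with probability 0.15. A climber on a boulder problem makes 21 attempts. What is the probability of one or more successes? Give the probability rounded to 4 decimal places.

0.9671

P(at least one) = 1 − P(none) = 1 − (1 − 0.15)^21
= 1 − 0.032946 = 0.967054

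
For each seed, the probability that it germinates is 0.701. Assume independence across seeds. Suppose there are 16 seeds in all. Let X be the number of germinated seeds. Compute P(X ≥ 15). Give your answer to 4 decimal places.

X ~ Binomial(16, 0.701); P(X ≥ 15) = Σ C(16,k) p^k (1−p)^(16−k) over k:
  k=15: C(16,15)·0.701^15·0.299^1 = 0.023204
  k=16: C(16,16)·0.701^16·0.299^0 = 0.003400
Total = 0.026604

0.0266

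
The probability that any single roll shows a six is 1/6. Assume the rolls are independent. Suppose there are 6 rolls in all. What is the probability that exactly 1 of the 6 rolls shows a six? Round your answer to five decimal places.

0.40188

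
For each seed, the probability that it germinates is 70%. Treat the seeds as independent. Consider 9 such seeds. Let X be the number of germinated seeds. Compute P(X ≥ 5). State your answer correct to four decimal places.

0.9012

X ~ Binomial(9, 0.70); P(X ≥ 5) = Σ C(9,k) p^k (1−p)^(9−k) over k:
  k=5: C(9,5)·0.70^5·0.30^4 = 0.171532
  k=6: C(9,6)·0.70^6·0.30^3 = 0.266828
  k=7: C(9,7)·0.70^7·0.30^2 = 0.266828
  k=8: C(9,8)·0.70^8·0.30^1 = 0.155650
  k=9: C(9,9)·0.70^9·0.30^0 = 0.040354
Total = 0.901191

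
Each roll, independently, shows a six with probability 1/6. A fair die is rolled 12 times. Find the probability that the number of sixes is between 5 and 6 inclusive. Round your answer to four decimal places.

X ~ Binomial(12, 0.166667); P(5 ≤ X ≤ 6) = Σ C(12,k) p^k (1−p)^(12−k) over k:
  k=5: C(12,5)·0.166667^5·0.833333^7 = 0.028425
  k=6: C(12,6)·0.166667^6·0.833333^6 = 0.006632
Total = 0.035057

0.0351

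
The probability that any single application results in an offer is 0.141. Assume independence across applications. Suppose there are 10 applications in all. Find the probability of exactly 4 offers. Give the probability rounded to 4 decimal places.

0.0333

X ~ Binomial(n=10, p=0.141).
P(X=4) = C(10,4) · p^4 · (1−p)^6
= 210 · 0.00039525 · 0.40175 = 0.033347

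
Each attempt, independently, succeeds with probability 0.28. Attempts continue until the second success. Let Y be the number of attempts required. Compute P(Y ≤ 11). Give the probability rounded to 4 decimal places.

Finishing within 11 attempts ⇔ at least 2 successes in the first 11. With X ~ Binomial(11, 0.28), P(Y ≤ 11) = 1 − P(X ≤ 1).
  k=0: C(11,0)·0.28^0·0.72^11 = 0.026956
  k=1: C(11,1)·0.28^1·0.72^10 = 0.115312
1 − 0.142268 = 0.857732

0.8577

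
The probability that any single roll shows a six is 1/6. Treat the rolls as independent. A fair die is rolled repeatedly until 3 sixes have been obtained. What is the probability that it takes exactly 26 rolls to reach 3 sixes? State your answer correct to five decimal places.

0.02097

Y = trial on which the third success occurs; negative binomial, r=3, p=0.166667.
P(Y=26) = C(25,2) · p^3 · (1−p)^23
= 300 · 0.0046296 · 0.015095 = 0.0209652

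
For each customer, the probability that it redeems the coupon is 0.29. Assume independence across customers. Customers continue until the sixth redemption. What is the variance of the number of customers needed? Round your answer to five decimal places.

50.65398

Y = total customers until the sixth success; negative binomial with r=6, p=0.29.
Var(Y) = r(1−p)/p² = 6·0.71 / 0.29² = 50.6539834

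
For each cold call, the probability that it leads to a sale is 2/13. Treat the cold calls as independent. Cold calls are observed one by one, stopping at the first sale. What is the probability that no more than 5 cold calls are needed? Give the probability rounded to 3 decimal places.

Y = number of cold calls to the first success; geometric, p = 0.153846.
P(Y ≤ 5) = 1 − (1−p)^5 = 1 − 0.43376 = 0.56624

0.566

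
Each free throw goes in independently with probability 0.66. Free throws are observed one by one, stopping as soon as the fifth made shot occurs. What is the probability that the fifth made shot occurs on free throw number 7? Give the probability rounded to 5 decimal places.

0.21715

Y = trial on which the fifth success occurs; negative binomial, r=5, p=0.66.
P(Y=7) = C(6,4) · p^5 · (1−p)^2
= 15 · 0.12523 · 0.1156 = 0.2171545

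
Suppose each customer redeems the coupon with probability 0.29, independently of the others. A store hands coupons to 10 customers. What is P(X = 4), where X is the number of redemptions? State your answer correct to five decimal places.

0.19027

X ~ Binomial(n=10, p=0.29).
P(X=4) = C(10,4) · p^4 · (1−p)^6
= 210 · 0.0070728 · 0.1281 = 0.1902661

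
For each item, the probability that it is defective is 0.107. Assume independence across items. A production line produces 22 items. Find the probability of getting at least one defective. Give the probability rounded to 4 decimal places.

0.9171

P(at least one) = 1 − P(none) = 1 − (1 − 0.107)^22
= 1 − 0.082934 = 0.917066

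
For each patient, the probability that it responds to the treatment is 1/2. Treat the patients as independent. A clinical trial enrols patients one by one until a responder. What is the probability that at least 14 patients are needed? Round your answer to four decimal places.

Y = number of patients to the first success; geometric, p = 0.50.
P(Y > 13) = P(first 13 all fail) = (1−p)^13 = 0.000122

0.0001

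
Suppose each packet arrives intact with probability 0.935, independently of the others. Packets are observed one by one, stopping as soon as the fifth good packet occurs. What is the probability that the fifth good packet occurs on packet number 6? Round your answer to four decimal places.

Y = trial on which the fifth success occurs; negative binomial, r=5, p=0.935.
P(Y=6) = C(5,4) · p^5 · (1−p)^1
= 5 · 0.71459 · 0.065 = 0.232242

0.2322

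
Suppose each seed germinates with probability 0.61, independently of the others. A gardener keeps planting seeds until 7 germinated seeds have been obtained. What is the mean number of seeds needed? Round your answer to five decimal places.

Y = total seeds until the seventh success; negative binomial with r=7, p=0.61.
E[Y] = r / p = 7 / 0.61 = 11.4754098

11.47541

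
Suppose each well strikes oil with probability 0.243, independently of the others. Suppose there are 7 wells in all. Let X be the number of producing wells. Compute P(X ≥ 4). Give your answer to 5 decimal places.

0.06428

X ~ Binomial(7, 0.243); P(X ≥ 4) = Σ C(7,k) p^k (1−p)^(7−k) over k:
  k=4: C(7,4)·0.243^4·0.757^3 = 0.0529396
  k=5: C(7,5)·0.243^5·0.757^2 = 0.0101963
  k=6: C(7,6)·0.243^6·0.757^1 = 0.0010910
  k=7: C(7,7)·0.243^7·0.757^0 = 0.0000500
Total = 0.0642770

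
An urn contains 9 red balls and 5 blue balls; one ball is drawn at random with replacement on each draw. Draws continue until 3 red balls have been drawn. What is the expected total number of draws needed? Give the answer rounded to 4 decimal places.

Y = total draws until the third success; negative binomial with r=3, p=0.642857.
E[Y] = r / p = 3 / 0.642857 = 4.666667

4.6667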